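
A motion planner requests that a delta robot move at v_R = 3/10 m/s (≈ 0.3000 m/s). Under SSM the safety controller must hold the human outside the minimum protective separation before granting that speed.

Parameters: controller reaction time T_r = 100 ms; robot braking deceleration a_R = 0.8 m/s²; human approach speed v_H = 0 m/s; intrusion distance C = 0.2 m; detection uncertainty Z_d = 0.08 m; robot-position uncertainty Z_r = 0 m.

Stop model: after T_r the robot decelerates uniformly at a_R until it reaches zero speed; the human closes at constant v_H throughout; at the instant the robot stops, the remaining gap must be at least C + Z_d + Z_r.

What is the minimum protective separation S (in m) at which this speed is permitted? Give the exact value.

S_min = 293/800 m = 0.3663 m

T_s = v_R/a_R = (3/10)/(4/5) = 0.3750 s
reaction-phase robot travel = 0.3000·0.1000 = 0.0300 m
robot covers 0.3000·0.3750 − ½·0.8000·0.3750² = 0.0563 m while stopping
human closes 0.0000·0.4750 = 0.0000 m
margins: 0.2000+0.0800+0.0000 = 0.2800 m
S_min ≈ 0.0300+0.0563+0.0000+0.2800  ⇒  S_min = 293/800 m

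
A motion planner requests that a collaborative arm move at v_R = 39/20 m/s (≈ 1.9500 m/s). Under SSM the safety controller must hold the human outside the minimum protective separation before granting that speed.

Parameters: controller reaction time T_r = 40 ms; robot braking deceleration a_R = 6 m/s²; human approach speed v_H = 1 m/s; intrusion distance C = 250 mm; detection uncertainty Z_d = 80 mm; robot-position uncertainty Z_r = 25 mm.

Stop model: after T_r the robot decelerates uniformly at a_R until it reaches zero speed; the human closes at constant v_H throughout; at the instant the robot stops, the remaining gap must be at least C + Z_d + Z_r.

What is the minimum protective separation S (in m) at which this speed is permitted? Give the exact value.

S_min = 8919/8000 m = 1.1149 m

T_s = v_R/a_R = (39/20)/6 = 0.3250 s
robot covers v_R·T_r = 1.9500·0.0400 = 0.0780 m before braking
robot covers 1.9500·0.3250 − ½·6.0000·0.3250² = 0.3169 m while stopping
human closes 1.0000·0.3650 = 0.3650 m
residual clearance needed = 0.2500+0.0800+0.0250 = 0.3550 m
S_min ≈ 0.0780+0.3169+0.3650+0.3550  ⇒  S_min = 8919/8000 m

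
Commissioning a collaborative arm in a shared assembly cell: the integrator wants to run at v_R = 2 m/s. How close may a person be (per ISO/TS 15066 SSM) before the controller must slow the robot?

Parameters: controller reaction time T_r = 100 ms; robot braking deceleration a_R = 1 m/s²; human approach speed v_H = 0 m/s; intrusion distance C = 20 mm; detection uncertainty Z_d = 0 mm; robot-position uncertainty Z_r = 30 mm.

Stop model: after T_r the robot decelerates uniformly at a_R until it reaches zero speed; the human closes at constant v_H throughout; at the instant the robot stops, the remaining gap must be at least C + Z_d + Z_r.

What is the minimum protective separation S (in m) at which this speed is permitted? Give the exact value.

S_min = 9/4 m = 2.2500 m

T_s = v_R/a_R = 2/1 = 2.0000 s
robot in T_r: 2.0000·0.1000 = 0.2000 m
robot under decel: 2.0000²/(2·1.0000) = 2.0000 m
human over T_r+T_s: 0.0000·(0.1000+2.0000) = 0.0000 m
margins: 0.0200+0.0000+0.0300 = 0.0500 m
S_min ≈ 0.2000+2.0000+0.0000+0.0500  ⇒  S_min = 9/4 m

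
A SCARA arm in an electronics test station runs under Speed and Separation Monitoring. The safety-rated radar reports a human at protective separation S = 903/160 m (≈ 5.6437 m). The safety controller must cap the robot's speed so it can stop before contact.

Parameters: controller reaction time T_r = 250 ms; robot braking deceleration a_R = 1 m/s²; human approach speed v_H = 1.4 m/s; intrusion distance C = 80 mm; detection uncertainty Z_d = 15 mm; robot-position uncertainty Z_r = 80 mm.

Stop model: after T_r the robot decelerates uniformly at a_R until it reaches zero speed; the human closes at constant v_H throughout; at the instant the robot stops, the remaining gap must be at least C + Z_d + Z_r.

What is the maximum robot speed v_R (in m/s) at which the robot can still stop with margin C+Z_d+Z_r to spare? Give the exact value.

v_R_max = 39/20 m/s = 1.9500 m/s

collect terms ⇒ (1/2)·v_R² + (33/20)·v_R + (-819/160) = 0
  disc = (33/20)² − 4·(1/2)·(-819/160) = 324/25 ; √disc = 18/5
  v_R = (−(33/20) + 18/5) / (2·(1/2)) = 39/20 m/s
check:
stop time T_s = (39/20)/1 = 1.9500 s
robot in T_r: 1.9500·0.2500 = 0.4875 m
robot covers 1.9500·1.9500 − ½·1.0000·1.9500² = 1.9013 m while stopping
human over T_r+T_s: 1.4000·(0.2500+1.9500) = 3.0800 m
margins: 0.0800+0.0150+0.0800 = 0.1750 m
sum ≈ 0.4875+1.9013+3.0800+0.1750 ≈ 5.6437 m = S ✓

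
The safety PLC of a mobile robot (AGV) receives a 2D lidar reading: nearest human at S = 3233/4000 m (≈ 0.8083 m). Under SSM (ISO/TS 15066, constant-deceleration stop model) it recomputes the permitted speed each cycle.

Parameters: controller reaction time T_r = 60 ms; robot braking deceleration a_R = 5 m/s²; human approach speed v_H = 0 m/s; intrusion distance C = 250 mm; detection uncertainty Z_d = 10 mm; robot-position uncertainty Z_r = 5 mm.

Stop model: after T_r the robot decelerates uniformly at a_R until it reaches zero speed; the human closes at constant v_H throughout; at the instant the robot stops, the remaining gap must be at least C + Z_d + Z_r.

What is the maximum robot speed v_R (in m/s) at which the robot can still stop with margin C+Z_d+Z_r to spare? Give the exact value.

v_R_max = 41/20 m/s = 2.0500 m/s

at the boundary: (1/10)·v² + (3/50)·v + (-2173/4000) = 0
  disc = (3/50)² − 4·(1/10)·(-2173/4000) = 2209/10000 ; √disc = 47/100
  v_R = (−(3/50) + 47/100) / (2·(1/10)) = 41/20 m/s
check:
T_s = v_R/a_R = (41/20)/5 = 0.4100 s
robot covers v_R·T_r = 2.0500·0.0600 = 0.1230 m before braking
robot covers 2.0500·0.4100 − ½·5.0000·0.4100² = 0.4203 m while stopping
human over T_r+T_s: 0.0000·(0.0600+0.4100) = 0.0000 m
margins: 0.2500+0.0100+0.0050 = 0.2650 m
sum ≈ 0.1230+0.4203+0.0000+0.2650 ≈ 0.8083 m = S ✓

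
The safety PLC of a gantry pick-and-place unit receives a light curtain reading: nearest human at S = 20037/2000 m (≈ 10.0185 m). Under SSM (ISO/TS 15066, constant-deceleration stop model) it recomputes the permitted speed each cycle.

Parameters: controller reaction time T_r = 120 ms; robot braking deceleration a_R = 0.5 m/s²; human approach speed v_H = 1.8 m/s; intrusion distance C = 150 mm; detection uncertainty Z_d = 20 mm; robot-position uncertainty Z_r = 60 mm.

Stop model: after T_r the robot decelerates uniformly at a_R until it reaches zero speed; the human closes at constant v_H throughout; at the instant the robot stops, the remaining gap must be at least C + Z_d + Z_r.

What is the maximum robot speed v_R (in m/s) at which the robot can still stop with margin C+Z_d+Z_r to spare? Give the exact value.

v_R_max = 7/4 m/s = 1.7500 m/s

collect terms ⇒ (1)·v_R² + (93/25)·v_R + (-3829/400) = 0
  disc = (93/25)² − 4·(1)·(-3829/400) = 130321/2500 ; √disc = 361/50
  v_R = (−(93/25) + 361/50) / (2·(1)) = 7/4 m/s
check:
stop time T_s = (7/4)/(1/2) = 3.5000 s
robot in T_r: 1.7500·0.1200 = 0.2100 m
robot covers 1.7500·3.5000 − ½·0.5000·3.5000² = 3.0625 m while stopping
human over T_r+T_s: 1.8000·(0.1200+3.5000) = 6.5160 m
C+Z_d+Z_r = 0.1500+0.0200+0.0600 = 0.2300 m
sum ≈ 0.2100+3.0625+6.5160+0.2300 ≈ 10.0185 m = S ✓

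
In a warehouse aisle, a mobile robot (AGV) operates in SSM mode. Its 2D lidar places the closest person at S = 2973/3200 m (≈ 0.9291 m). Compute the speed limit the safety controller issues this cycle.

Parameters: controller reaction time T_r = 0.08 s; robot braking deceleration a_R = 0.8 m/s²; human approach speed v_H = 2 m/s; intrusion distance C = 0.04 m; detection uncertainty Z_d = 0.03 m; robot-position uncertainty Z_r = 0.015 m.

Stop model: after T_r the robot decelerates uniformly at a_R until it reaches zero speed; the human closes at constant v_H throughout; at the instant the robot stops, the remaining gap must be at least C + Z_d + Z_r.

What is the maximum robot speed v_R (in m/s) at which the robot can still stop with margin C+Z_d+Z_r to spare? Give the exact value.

collect terms ⇒ (5/8)·v_R² + (129/50)·v_R + (-2189/3200) = 0
  disc = (129/50)² − 4·(5/8)·(-2189/3200) = 1338649/160000 ; √disc = 1157/400
  v_R = (−(129/50) + 1157/400) / (2·(5/8)) = 1/4 m/s
check:
T_s = v_R/a_R = (1/4)/(4/5) = 0.3125 s
robot covers v_R·T_r = 0.2500·0.0800 = 0.0200 m before braking
braking distance = 0.2500²/(2·0.8000) = 0.0391 m
human over T_r+T_s: 2.0000·(0.0800+0.3125) = 0.7850 m
margins: 0.0400+0.0300+0.0150 = 0.0850 m
sum ≈ 0.0200+0.0391+0.7850+0.0850 ≈ 0.9291 m = S ✓

v_R_max = 1/4 m/s = 0.2500 m/s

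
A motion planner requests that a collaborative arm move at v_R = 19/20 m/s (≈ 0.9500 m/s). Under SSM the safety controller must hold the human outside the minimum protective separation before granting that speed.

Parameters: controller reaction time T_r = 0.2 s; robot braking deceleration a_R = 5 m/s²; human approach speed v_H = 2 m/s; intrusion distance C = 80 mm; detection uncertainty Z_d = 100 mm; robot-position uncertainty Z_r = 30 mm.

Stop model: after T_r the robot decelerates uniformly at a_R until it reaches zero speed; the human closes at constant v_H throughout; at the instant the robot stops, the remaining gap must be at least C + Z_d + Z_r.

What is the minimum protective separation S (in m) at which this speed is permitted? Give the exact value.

braking lasts T_s = (19/20)/5 = 0.1900 s
reaction-phase robot travel = 0.9500·0.2000 = 0.1900 m
robot under decel: 0.9500²/(2·5.0000) = 0.0902 m
human over T_r+T_s: 2.0000·(0.2000+0.1900) = 0.7800 m
C+Z_d+Z_r = 0.0800+0.1000+0.0300 = 0.2100 m
S_min ≈ 0.1900+0.0902+0.7800+0.2100  ⇒  S_min = 5081/4000 m

S_min = 5081/4000 m = 1.2703 m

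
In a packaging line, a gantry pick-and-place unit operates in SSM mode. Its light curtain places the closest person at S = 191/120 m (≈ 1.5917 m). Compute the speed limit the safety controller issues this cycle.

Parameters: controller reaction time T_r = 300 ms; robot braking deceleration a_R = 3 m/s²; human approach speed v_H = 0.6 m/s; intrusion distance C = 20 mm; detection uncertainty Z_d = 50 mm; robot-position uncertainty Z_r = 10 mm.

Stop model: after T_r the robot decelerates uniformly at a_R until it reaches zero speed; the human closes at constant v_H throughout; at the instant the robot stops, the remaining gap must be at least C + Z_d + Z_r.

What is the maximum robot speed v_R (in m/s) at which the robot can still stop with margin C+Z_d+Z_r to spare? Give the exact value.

collect terms ⇒ (1/6)·v_R² + (1/2)·v_R + (-799/600) = 0
  disc = (1/2)² − 4·(1/6)·(-799/600) = 256/225 ; √disc = 16/15
  v_R = (−(1/2) + 16/15) / (2·(1/6)) = 17/10 m/s
check:
T_s = v_R/a_R = (17/10)/3 = 0.5667 s
robot in T_r: 1.7000·0.3000 = 0.5100 m
robot under decel: 1.7000²/(2·3.0000) = 0.4817 m
human over T_r+T_s: 0.6000·(0.3000+0.5667) = 0.5200 m
C+Z_d+Z_r = 0.0200+0.0500+0.0100 = 0.0800 m
sum ≈ 0.5100+0.4817+0.5200+0.0800 ≈ 1.5917 m = S ✓

v_R_max = 17/10 m/s = 1.7000 m/s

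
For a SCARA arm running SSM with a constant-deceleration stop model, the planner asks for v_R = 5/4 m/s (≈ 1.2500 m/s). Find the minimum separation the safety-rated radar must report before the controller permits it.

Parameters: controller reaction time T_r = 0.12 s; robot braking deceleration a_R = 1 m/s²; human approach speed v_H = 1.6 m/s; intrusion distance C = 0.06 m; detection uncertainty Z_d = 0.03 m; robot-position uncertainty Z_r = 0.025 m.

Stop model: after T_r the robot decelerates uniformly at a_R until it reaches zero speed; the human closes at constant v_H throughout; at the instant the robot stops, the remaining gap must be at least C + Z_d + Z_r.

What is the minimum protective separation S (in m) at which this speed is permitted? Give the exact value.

T_s = v_R/a_R = (5/4)/1 = 1.2500 s
robot covers v_R·T_r = 1.2500·0.1200 = 0.1500 m before braking
robot covers 1.2500·1.2500 − ½·1.0000·1.2500² = 0.7812 m while stopping
person approaches 1.6000·(0.1200+1.2500) = 2.1920 m
residual clearance needed = 0.0600+0.0300+0.0250 = 0.1150 m
S_min ≈ 0.1500+0.7812+2.1920+0.1150  ⇒  S_min = 12953/4000 m

S_min = 12953/4000 m = 3.2382 m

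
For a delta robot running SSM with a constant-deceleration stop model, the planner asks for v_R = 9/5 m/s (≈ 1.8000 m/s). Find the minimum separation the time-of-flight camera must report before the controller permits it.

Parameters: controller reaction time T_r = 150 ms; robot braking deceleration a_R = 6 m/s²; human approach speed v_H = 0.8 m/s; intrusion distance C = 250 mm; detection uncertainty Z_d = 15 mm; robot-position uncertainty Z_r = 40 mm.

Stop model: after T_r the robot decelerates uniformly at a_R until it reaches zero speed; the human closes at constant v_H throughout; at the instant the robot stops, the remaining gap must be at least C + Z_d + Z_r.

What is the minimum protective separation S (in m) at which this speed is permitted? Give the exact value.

S_min = 241/200 m = 1.2050 m

braking lasts T_s = (9/5)/6 = 0.3000 s
reaction-phase robot travel = 1.8000·0.1500 = 0.2700 m
robot covers 1.8000·0.3000 − ½·6.0000·0.3000² = 0.2700 m while stopping
person approaches 0.8000·(0.1500+0.3000) = 0.3600 m
margins: 0.2500+0.0150+0.0400 = 0.3050 m
S_min ≈ 0.2700+0.2700+0.3600+0.3050  ⇒  S_min = 241/200 m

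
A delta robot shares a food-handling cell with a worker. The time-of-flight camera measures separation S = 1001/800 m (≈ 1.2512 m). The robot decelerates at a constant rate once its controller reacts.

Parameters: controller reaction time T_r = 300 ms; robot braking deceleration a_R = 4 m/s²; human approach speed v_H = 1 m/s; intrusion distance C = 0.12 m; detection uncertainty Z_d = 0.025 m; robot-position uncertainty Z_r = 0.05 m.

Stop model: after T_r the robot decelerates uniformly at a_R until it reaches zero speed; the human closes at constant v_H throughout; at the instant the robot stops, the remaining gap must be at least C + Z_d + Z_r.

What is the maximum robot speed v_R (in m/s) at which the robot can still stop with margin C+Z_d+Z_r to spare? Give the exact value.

v_R_max = 11/10 m/s = 1.1000 m/s

quadratic (1/8)·v² + (11/20)·v + (-121/160) = 0
  disc = (11/20)² − 4·(1/8)·(-121/160) = 1089/1600 ; √disc = 33/40
  v_R = (−(11/20) + 33/40) / (2·(1/8)) = 11/10 m/s
check:
T_s = v_R/a_R = (11/10)/4 = 0.2750 s
reaction-phase robot travel = 1.1000·0.3000 = 0.3300 m
braking distance = 1.1000²/(2·4.0000) = 0.1512 m
person approaches 1.0000·(0.3000+0.2750) = 0.5750 m
residual clearance needed = 0.1200+0.0250+0.0500 = 0.1950 m
sum ≈ 0.3300+0.1512+0.5750+0.1950 ≈ 1.2512 m = S ✓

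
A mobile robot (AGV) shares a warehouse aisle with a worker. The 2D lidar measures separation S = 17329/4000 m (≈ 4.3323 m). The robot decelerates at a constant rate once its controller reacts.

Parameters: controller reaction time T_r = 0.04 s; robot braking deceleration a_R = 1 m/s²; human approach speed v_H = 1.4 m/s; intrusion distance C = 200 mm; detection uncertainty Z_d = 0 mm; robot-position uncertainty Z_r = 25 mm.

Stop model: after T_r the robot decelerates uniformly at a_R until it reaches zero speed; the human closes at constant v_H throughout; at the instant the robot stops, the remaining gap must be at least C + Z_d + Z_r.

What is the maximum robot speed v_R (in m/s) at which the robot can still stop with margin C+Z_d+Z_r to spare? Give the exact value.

v_R_max = 7/4 m/s = 1.7500 m/s

collect terms ⇒ (1/2)·v_R² + (36/25)·v_R + (-3241/800) = 0
  disc = (36/25)² − 4·(1/2)·(-3241/800) = 101761/10000 ; √disc = 319/100
  v_R = (−(36/25) + 319/100) / (2·(1/2)) = 7/4 m/s
check:
stop time T_s = (7/4)/1 = 1.7500 s
reaction-phase robot travel = 1.7500·0.0400 = 0.0700 m
robot covers 1.7500·1.7500 − ½·1.0000·1.7500² = 1.5312 m while stopping
human over T_r+T_s: 1.4000·(0.0400+1.7500) = 2.5060 m
C+Z_d+Z_r = 0.2000+0.0000+0.0250 = 0.2250 m
sum ≈ 0.0700+1.5312+2.5060+0.2250 ≈ 4.3323 m = S ✓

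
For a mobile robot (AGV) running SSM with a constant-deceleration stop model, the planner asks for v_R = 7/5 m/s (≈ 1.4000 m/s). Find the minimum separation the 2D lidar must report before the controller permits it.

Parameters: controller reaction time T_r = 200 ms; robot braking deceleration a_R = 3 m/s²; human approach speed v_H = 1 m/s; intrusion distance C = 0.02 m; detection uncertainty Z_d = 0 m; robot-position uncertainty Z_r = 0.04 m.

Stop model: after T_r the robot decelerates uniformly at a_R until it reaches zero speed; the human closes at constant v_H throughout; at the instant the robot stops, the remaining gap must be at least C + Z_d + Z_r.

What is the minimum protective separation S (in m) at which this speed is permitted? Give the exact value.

S_min = 4/3 m = 1.3333 m

braking lasts T_s = (7/5)/3 = 0.4667 s
robot in T_r: 1.4000·0.2000 = 0.2800 m
robot under decel: 1.4000²/(2·3.0000) = 0.3267 m
person approaches 1.0000·(0.2000+0.4667) = 0.6667 m
margins: 0.0200+0.0000+0.0400 = 0.0600 m
S_min ≈ 0.2800+0.3267+0.6667+0.0600  ⇒  S_min = 4/3 m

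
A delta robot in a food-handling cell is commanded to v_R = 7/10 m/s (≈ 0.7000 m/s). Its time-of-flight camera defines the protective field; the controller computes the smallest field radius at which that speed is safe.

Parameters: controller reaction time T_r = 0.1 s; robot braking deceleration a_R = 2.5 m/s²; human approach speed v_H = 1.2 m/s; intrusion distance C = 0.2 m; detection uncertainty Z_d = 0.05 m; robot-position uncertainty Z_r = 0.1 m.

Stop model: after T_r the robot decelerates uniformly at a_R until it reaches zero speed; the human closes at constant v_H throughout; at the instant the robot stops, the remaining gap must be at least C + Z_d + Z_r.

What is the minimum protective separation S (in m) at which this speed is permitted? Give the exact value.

S_min = 487/500 m = 0.9740 m

T_s = v_R/a_R = (7/10)/(5/2) = 0.2800 s
reaction-phase robot travel = 0.7000·0.1000 = 0.0700 m
robot under decel: 0.7000²/(2·2.5000) = 0.0980 m
person approaches 1.2000·(0.1000+0.2800) = 0.4560 m
residual clearance needed = 0.2000+0.0500+0.1000 = 0.3500 m
S_min ≈ 0.0700+0.0980+0.4560+0.3500  ⇒  S_min = 487/500 m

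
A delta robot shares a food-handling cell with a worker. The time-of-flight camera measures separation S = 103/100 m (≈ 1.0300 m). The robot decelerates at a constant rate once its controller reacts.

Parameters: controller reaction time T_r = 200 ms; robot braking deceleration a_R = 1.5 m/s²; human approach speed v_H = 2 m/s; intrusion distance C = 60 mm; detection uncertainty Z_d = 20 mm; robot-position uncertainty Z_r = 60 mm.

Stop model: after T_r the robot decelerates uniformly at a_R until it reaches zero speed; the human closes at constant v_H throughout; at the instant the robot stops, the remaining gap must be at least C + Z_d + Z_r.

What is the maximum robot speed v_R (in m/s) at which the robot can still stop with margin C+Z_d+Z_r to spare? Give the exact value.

collect terms ⇒ (1/3)·v_R² + (23/15)·v_R + (-49/100) = 0
  disc = (23/15)² − 4·(1/3)·(-49/100) = 676/225 ; √disc = 26/15
  v_R = (−(23/15) + 26/15) / (2·(1/3)) = 3/10 m/s
check:
braking lasts T_s = (3/10)/(3/2) = 0.2000 s
robot in T_r: 0.3000·0.2000 = 0.0600 m
robot covers 0.3000·0.2000 − ½·1.5000·0.2000² = 0.0300 m while stopping
human over T_r+T_s: 2.0000·(0.2000+0.2000) = 0.8000 m
C+Z_d+Z_r = 0.0600+0.0200+0.0600 = 0.1400 m
sum ≈ 0.0600+0.0300+0.8000+0.1400 ≈ 1.0300 m = S ✓

v_R_max = 3/10 m/s = 0.3000 m/s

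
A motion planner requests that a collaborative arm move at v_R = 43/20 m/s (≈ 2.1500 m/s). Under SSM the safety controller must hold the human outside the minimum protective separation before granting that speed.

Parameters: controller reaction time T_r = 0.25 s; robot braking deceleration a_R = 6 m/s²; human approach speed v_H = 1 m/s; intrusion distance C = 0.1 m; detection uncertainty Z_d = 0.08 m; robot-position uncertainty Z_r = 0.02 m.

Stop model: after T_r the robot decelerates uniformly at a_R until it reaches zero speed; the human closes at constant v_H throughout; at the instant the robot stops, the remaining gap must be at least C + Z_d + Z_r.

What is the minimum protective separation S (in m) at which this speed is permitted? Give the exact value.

S_min = 8309/4800 m = 1.7310 m

braking lasts T_s = (43/20)/6 = 0.3583 s
robot in T_r: 2.1500·0.2500 = 0.5375 m
robot under decel: 2.1500²/(2·6.0000) = 0.3852 m
human closes 1.0000·0.6083 = 0.6083 m
margins: 0.1000+0.0800+0.0200 = 0.2000 m
S_min ≈ 0.5375+0.3852+0.6083+0.2000  ⇒  S_min = 8309/4800 m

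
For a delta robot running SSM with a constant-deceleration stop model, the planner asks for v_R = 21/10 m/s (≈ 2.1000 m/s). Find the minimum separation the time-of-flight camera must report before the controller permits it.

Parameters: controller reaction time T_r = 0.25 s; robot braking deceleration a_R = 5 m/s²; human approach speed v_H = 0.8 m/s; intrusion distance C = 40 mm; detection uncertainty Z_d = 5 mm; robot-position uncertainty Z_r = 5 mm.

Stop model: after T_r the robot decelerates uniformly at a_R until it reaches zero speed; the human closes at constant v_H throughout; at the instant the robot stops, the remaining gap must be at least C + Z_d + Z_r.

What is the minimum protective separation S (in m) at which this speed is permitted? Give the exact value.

braking lasts T_s = (21/10)/5 = 0.4200 s
reaction-phase robot travel = 2.1000·0.2500 = 0.5250 m
robot covers 2.1000·0.4200 − ½·5.0000·0.4200² = 0.4410 m while stopping
human over T_r+T_s: 0.8000·(0.2500+0.4200) = 0.5360 m
margins: 0.0400+0.0050+0.0050 = 0.0500 m
S_min ≈ 0.5250+0.4410+0.5360+0.0500  ⇒  S_min = 194/125 m

S_min = 194/125 m = 1.5520 m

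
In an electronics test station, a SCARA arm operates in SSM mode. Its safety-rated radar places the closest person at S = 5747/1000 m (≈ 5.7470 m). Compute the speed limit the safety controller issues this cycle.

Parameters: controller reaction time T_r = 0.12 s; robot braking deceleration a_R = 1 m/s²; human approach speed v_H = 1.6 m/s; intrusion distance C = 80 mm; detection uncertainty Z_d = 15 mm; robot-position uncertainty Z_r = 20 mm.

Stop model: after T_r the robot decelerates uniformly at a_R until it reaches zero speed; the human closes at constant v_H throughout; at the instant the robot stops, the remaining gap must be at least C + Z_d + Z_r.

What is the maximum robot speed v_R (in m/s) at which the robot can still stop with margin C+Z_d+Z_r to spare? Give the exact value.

at the boundary: (1/2)·v² + (43/25)·v + (-136/25) = 0
  disc = (43/25)² − 4·(1/2)·(-136/25) = 8649/625 ; √disc = 93/25
  v_R = (−(43/25) + 93/25) / (2·(1/2)) = 2 m/s
check:
stop time T_s = 2/1 = 2.0000 s
robot in T_r: 2.0000·0.1200 = 0.2400 m
robot covers 2.0000·2.0000 − ½·1.0000·2.0000² = 2.0000 m while stopping
human closes 1.6000·2.1200 = 3.3920 m
margins: 0.0800+0.0150+0.0200 = 0.1150 m
sum ≈ 0.2400+2.0000+3.3920+0.1150 ≈ 5.7470 m = S ✓

v_R_max = 2 m/s = 2.0000 m/s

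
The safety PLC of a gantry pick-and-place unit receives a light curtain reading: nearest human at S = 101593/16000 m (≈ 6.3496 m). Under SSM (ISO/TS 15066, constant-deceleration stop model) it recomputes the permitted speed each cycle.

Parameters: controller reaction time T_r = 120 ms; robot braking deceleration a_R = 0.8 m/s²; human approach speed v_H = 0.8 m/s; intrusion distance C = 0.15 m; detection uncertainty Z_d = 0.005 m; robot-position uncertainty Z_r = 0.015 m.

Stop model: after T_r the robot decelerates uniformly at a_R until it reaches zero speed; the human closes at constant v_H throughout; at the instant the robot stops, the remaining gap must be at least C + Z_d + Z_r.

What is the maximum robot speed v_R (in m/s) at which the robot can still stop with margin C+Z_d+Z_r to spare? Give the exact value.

quadratic (5/8)·v² + (28/25)·v + (-97337/16000) = 0
  disc = (28/25)² − 4·(5/8)·(-97337/16000) = 2634129/160000 ; √disc = 1623/400
  v_R = (−(28/25) + 1623/400) / (2·(5/8)) = 47/20 m/s
check:
stop time T_s = (47/20)/(4/5) = 2.9375 s
robot covers v_R·T_r = 2.3500·0.1200 = 0.2820 m before braking
braking distance = 2.3500²/(2·0.8000) = 3.4516 m
person approaches 0.8000·(0.1200+2.9375) = 2.4460 m
C+Z_d+Z_r = 0.1500+0.0050+0.0150 = 0.1700 m
sum ≈ 0.2820+3.4516+2.4460+0.1700 ≈ 6.3496 m = S ✓

v_R_max = 47/20 m/s = 2.3500 m/s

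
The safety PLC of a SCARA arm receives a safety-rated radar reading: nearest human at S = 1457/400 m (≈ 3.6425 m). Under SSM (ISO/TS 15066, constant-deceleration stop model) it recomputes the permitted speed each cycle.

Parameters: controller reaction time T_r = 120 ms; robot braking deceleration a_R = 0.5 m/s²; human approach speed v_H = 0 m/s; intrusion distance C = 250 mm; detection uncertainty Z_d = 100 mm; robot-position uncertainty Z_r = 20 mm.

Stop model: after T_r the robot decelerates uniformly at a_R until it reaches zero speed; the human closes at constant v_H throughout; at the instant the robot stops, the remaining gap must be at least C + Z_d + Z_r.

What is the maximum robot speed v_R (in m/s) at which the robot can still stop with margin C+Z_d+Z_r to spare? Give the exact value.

quadratic (1)·v² + (3/25)·v + (-1309/400) = 0
  disc = (3/25)² − 4·(1)·(-1309/400) = 32761/2500 ; √disc = 181/50
  v_R = (−(3/25) + 181/50) / (2·(1)) = 7/4 m/s
check:
braking lasts T_s = (7/4)/(1/2) = 3.5000 s
robot covers v_R·T_r = 1.7500·0.1200 = 0.2100 m before braking
braking distance = 1.7500²/(2·0.5000) = 3.0625 m
human over T_r+T_s: 0.0000·(0.1200+3.5000) = 0.0000 m
residual clearance needed = 0.2500+0.1000+0.0200 = 0.3700 m
sum ≈ 0.2100+3.0625+0.0000+0.3700 ≈ 3.6425 m = S ✓

v_R_max = 7/4 m/s = 1.7500 m/s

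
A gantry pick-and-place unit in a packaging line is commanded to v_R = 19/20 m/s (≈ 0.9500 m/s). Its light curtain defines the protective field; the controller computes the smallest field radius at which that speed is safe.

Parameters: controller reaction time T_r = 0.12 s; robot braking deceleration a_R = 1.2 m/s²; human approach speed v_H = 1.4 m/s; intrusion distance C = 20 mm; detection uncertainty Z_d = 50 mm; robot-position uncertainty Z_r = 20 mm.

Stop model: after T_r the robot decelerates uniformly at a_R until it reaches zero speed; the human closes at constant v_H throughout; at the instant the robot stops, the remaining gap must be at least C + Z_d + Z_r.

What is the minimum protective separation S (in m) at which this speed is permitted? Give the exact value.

braking lasts T_s = (19/20)/(6/5) = 0.7917 s
robot covers v_R·T_r = 0.9500·0.1200 = 0.1140 m before braking
robot covers 0.9500·0.7917 − ½·1.2000·0.7917² = 0.3760 m while stopping
human closes 1.4000·0.9117 = 1.2763 m
margins: 0.0200+0.0500+0.0200 = 0.0900 m
S_min ≈ 0.1140+0.3760+1.2763+0.0900  ⇒  S_min = 14851/8000 m

S_min = 14851/8000 m = 1.8564 m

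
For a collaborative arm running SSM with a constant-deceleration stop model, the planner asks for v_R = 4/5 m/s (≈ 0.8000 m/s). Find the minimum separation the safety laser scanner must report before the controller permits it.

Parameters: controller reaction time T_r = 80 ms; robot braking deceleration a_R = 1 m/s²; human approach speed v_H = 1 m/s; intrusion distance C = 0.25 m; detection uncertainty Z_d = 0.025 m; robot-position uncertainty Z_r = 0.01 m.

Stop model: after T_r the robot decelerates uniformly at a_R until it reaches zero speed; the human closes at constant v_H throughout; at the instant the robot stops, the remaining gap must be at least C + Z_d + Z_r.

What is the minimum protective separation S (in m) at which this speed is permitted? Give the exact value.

S_min = 1549/1000 m = 1.5490 m

stop time T_s = (4/5)/1 = 0.8000 s
robot covers v_R·T_r = 0.8000·0.0800 = 0.0640 m before braking
robot under decel: 0.8000²/(2·1.0000) = 0.3200 m
human closes 1.0000·0.8800 = 0.8800 m
C+Z_d+Z_r = 0.2500+0.0250+0.0100 = 0.2850 m
S_min ≈ 0.0640+0.3200+0.8800+0.2850  ⇒  S_min = 1549/1000 m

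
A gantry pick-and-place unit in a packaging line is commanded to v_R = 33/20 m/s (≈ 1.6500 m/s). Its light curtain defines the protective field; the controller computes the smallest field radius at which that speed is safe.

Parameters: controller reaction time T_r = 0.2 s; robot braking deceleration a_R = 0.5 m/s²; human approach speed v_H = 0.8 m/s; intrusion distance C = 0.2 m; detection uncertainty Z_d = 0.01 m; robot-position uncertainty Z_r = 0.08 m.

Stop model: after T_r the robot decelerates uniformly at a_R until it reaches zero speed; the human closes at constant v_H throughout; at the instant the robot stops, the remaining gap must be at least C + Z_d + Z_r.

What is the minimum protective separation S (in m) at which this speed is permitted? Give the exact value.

S_min = 2457/400 m = 6.1425 m

stop time T_s = (33/20)/(1/2) = 3.3000 s
robot covers v_R·T_r = 1.6500·0.2000 = 0.3300 m before braking
braking distance = 1.6500²/(2·0.5000) = 2.7225 m
person approaches 0.8000·(0.2000+3.3000) = 2.8000 m
C+Z_d+Z_r = 0.2000+0.0100+0.0800 = 0.2900 m
S_min ≈ 0.3300+2.7225+2.8000+0.2900  ⇒  S_min = 2457/400 m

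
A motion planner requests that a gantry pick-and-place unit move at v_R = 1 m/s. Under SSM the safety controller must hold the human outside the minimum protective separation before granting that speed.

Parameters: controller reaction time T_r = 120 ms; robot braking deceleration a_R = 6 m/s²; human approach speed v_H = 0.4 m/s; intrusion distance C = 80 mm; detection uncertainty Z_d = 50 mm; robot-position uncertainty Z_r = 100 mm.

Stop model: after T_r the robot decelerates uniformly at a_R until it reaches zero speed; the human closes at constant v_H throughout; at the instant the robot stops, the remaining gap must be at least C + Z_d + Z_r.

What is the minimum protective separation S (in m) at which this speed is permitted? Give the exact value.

T_s = v_R/a_R = 1/6 = 0.1667 s
reaction-phase robot travel = 1.0000·0.1200 = 0.1200 m
robot covers 1.0000·0.1667 − ½·6.0000·0.1667² = 0.0833 m while stopping
human closes 0.4000·0.2867 = 0.1147 m
margins: 0.0800+0.0500+0.1000 = 0.2300 m
S_min ≈ 0.1200+0.0833+0.1147+0.2300  ⇒  S_min = 137/250 m

S_min = 137/250 m = 0.5480 m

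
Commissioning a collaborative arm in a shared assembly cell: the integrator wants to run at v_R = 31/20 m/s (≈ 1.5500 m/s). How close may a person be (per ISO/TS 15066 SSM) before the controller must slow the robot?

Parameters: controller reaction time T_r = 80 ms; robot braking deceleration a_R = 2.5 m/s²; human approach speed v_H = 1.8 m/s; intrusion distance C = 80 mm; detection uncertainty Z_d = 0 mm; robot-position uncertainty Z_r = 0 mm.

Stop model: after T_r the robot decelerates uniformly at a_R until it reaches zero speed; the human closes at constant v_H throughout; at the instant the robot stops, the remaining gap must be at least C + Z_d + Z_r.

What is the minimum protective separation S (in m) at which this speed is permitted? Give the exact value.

stop time T_s = (31/20)/(5/2) = 0.6200 s
reaction-phase robot travel = 1.5500·0.0800 = 0.1240 m
robot under decel: 1.5500²/(2·2.5000) = 0.4805 m
person approaches 1.8000·(0.0800+0.6200) = 1.2600 m
C+Z_d+Z_r = 0.0800+0.0000+0.0000 = 0.0800 m
S_min ≈ 0.1240+0.4805+1.2600+0.0800  ⇒  S_min = 3889/2000 m

S_min = 3889/2000 m = 1.9445 m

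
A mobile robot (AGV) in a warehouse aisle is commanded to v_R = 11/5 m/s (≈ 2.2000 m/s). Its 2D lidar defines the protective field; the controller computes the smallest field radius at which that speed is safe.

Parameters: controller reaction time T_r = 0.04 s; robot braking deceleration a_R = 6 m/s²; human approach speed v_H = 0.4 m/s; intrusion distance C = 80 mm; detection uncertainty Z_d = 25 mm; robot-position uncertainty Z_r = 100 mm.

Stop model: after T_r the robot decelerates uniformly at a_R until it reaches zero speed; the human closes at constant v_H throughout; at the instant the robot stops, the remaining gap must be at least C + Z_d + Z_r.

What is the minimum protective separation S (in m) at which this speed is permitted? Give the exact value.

S_min = 859/1000 m = 0.8590 m

T_s = v_R/a_R = (11/5)/6 = 0.3667 s
robot in T_r: 2.2000·0.0400 = 0.0880 m
robot covers 2.2000·0.3667 − ½·6.0000·0.3667² = 0.4033 m while stopping
human closes 0.4000·0.4067 = 0.1627 m
residual clearance needed = 0.0800+0.0250+0.1000 = 0.2050 m
S_min ≈ 0.0880+0.4033+0.1627+0.2050  ⇒  S_min = 859/1000 m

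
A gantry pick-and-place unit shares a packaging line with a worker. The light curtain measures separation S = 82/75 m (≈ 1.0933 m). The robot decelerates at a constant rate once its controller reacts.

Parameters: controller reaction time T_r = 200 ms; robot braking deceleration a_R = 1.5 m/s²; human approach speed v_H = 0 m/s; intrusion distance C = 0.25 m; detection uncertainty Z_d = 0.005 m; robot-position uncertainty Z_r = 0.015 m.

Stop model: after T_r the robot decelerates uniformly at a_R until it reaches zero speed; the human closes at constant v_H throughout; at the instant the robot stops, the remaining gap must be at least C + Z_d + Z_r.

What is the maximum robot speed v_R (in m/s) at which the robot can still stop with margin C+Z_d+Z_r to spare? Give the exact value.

v_R_max = 13/10 m/s = 1.3000 m/s

at the boundary: (1/3)·v² + (1/5)·v + (-247/300) = 0
  disc = (1/5)² − 4·(1/3)·(-247/300) = 256/225 ; √disc = 16/15
  v_R = (−(1/5) + 16/15) / (2·(1/3)) = 13/10 m/s
check:
stop time T_s = (13/10)/(3/2) = 0.8667 s
robot covers v_R·T_r = 1.3000·0.2000 = 0.2600 m before braking
robot under decel: 1.3000²/(2·1.5000) = 0.5633 m
human closes 0.0000·1.0667 = 0.0000 m
residual clearance needed = 0.2500+0.0050+0.0150 = 0.2700 m
sum ≈ 0.2600+0.5633+0.0000+0.2700 ≈ 1.0933 m = S ✓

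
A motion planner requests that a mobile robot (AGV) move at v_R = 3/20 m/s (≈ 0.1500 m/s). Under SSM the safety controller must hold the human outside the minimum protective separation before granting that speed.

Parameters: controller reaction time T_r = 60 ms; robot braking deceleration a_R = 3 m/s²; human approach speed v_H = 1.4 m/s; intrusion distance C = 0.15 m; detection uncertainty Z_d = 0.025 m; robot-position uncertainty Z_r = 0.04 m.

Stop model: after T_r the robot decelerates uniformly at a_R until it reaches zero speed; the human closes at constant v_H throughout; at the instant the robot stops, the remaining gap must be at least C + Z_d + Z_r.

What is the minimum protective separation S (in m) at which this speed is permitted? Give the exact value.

braking lasts T_s = (3/20)/3 = 0.0500 s
robot covers v_R·T_r = 0.1500·0.0600 = 0.0090 m before braking
braking distance = 0.1500²/(2·3.0000) = 0.0037 m
human closes 1.4000·0.1100 = 0.1540 m
residual clearance needed = 0.1500+0.0250+0.0400 = 0.2150 m
S_min ≈ 0.0090+0.0037+0.1540+0.2150  ⇒  S_min = 1527/4000 m

S_min = 1527/4000 m = 0.3817 m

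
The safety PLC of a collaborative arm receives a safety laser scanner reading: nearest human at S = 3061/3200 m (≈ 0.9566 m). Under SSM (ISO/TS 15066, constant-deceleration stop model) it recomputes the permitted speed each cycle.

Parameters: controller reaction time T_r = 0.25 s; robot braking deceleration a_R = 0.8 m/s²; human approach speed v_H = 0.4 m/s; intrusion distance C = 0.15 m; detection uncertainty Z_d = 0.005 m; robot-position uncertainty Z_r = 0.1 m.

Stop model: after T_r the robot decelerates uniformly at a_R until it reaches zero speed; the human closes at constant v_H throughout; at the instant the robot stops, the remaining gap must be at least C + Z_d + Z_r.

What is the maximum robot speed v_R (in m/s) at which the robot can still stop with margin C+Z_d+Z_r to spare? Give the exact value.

quadratic (5/8)·v² + (3/4)·v + (-77/128) = 0
  disc = (3/4)² − 4·(5/8)·(-77/128) = 529/256 ; √disc = 23/16
  v_R = (−(3/4) + 23/16) / (2·(5/8)) = 11/20 m/s
check:
stop time T_s = (11/20)/(4/5) = 0.6875 s
robot in T_r: 0.5500·0.2500 = 0.1375 m
robot under decel: 0.5500²/(2·0.8000) = 0.1891 m
person approaches 0.4000·(0.2500+0.6875) = 0.3750 m
margins: 0.1500+0.0050+0.1000 = 0.2550 m
sum ≈ 0.1375+0.1891+0.3750+0.2550 ≈ 0.9566 m = S ✓

v_R_max = 11/20 m/s = 0.5500 m/s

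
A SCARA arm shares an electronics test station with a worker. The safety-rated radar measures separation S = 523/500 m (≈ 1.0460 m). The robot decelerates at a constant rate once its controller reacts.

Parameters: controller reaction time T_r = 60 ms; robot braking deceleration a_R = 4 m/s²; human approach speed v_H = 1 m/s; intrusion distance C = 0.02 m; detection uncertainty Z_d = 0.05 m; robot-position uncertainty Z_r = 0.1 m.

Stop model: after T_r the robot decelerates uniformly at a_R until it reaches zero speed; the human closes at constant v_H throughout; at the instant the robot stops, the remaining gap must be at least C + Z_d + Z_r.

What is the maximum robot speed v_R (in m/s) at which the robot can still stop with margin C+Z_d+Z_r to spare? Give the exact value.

at the boundary: (1/8)·v² + (31/100)·v + (-102/125) = 0
  disc = (31/100)² − 4·(1/8)·(-102/125) = 5041/10000 ; √disc = 71/100
  v_R = (−(31/100) + 71/100) / (2·(1/8)) = 8/5 m/s
check:
T_s = v_R/a_R = (8/5)/4 = 0.4000 s
reaction-phase robot travel = 1.6000·0.0600 = 0.0960 m
robot under decel: 1.6000²/(2·4.0000) = 0.3200 m
human closes 1.0000·0.4600 = 0.4600 m
C+Z_d+Z_r = 0.0200+0.0500+0.1000 = 0.1700 m
sum ≈ 0.0960+0.3200+0.4600+0.1700 ≈ 1.0460 m = S ✓

v_R_max = 8/5 m/s = 1.6000 m/s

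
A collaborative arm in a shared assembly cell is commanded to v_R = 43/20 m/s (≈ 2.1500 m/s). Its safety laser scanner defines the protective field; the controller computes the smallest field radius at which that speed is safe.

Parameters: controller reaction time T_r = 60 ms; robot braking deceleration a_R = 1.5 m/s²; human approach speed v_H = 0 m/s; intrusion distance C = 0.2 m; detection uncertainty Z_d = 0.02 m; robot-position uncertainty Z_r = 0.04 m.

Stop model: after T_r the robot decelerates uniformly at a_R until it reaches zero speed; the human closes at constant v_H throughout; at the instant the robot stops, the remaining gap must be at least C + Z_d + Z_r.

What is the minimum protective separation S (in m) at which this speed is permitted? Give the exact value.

stop time T_s = (43/20)/(3/2) = 1.4333 s
robot in T_r: 2.1500·0.0600 = 0.1290 m
robot covers 2.1500·1.4333 − ½·1.5000·1.4333² = 1.5408 m while stopping
person approaches 0.0000·(0.0600+1.4333) = 0.0000 m
residual clearance needed = 0.2000+0.0200+0.0400 = 0.2600 m
S_min ≈ 0.1290+1.5408+0.0000+0.2600  ⇒  S_min = 11579/6000 m

S_min = 11579/6000 m = 1.9298 m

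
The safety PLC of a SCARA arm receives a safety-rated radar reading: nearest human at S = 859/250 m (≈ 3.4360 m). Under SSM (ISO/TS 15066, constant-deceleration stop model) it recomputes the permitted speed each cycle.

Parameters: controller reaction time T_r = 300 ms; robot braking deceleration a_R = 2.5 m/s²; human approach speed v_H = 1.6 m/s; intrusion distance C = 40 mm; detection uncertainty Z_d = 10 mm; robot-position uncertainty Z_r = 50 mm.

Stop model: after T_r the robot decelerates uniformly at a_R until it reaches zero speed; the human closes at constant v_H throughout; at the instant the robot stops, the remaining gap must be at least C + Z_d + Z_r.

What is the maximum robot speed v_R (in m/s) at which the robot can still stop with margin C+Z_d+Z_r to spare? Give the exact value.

quadratic (1/5)·v² + (47/50)·v + (-357/125) = 0
  disc = (47/50)² − 4·(1/5)·(-357/125) = 7921/2500 ; √disc = 89/50
  v_R = (−(47/50) + 89/50) / (2·(1/5)) = 21/10 m/s
check:
stop time T_s = (21/10)/(5/2) = 0.8400 s
reaction-phase robot travel = 2.1000·0.3000 = 0.6300 m
robot covers 2.1000·0.8400 − ½·2.5000·0.8400² = 0.8820 m while stopping
person approaches 1.6000·(0.3000+0.8400) = 1.8240 m
C+Z_d+Z_r = 0.0400+0.0100+0.0500 = 0.1000 m
sum ≈ 0.6300+0.8820+1.8240+0.1000 ≈ 3.4360 m = S ✓

v_R_max = 21/10 m/s = 2.1000 m/s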